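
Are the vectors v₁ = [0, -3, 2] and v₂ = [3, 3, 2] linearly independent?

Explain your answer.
Yes, linearly independent

Two vectors are linearly dependent iff one is a scalar multiple of the other.
No single scalar k satisfies v₂ = k·v₁ (the ratios of corresponding entries disagree), so v₁ and v₂ are linearly independent.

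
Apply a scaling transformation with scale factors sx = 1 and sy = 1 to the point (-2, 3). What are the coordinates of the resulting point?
(-2, 3)

Scaling matrix:
[[1, 0], [0, 1]]
Result: (-2 × 1, 3 × 1) = (-2, 3)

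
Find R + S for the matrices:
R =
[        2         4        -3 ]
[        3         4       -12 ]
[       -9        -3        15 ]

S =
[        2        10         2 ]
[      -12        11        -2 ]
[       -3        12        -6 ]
R + S =
[        4        14        -1 ]
[       -9        15       -14 ]
[      -12         9         9 ]

Matrix addition is elementwise: (R+S)[i][j] = R[i][j] + S[i][j].
  (R+S)[0][0] = (2) + (2) = 4
  (R+S)[0][1] = (4) + (10) = 14
  (R+S)[0][2] = (-3) + (2) = -1
  (R+S)[1][0] = (3) + (-12) = -9
  (R+S)[1][1] = (4) + (11) = 15
  (R+S)[1][2] = (-12) + (-2) = -14
  (R+S)[2][0] = (-9) + (-3) = -12
  (R+S)[2][1] = (-3) + (12) = 9
  (R+S)[2][2] = (15) + (-6) = 9
R + S =
[        4        14        -1 ]
[       -9        15       -14 ]
[      -12         9         9 ]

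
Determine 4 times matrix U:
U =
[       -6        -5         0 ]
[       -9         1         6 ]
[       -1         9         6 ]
4U =
[      -24       -20         0 ]
[      -36         4        24 ]
[       -4        36        24 ]

Scalar multiplication is elementwise: (4U)[i][j] = 4 * U[i][j].
  (4U)[0][0] = 4 * (-6) = -24
  (4U)[0][1] = 4 * (-5) = -20
  (4U)[0][2] = 4 * (0) = 0
  (4U)[1][0] = 4 * (-9) = -36
  (4U)[1][1] = 4 * (1) = 4
  (4U)[1][2] = 4 * (6) = 24
  (4U)[2][0] = 4 * (-1) = -4
  (4U)[2][1] = 4 * (9) = 36
  (4U)[2][2] = 4 * (6) = 24
4U =
[      -24       -20         0 ]
[      -36         4        24 ]
[       -4        36        24 ]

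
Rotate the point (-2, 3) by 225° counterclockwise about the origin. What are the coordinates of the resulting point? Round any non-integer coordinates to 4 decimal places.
(3.5355, -0.7071)

Rotation matrix R(θ) = [[cos θ, -sin θ], [sin θ, cos θ]]; for θ = 225°:
R = [[-√2/2, √2/2], [-√2/2, -√2/2]]
Result: R × [-2, 3]ᵀ = [-√2/2·-2 + (√2/2)·3, -√2/2·-2 + (-√2/2)·3]ᵀ = (3.5355, -0.7071)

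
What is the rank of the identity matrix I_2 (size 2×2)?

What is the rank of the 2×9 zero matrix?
rank(I_2) = 2, rank(0) = 0

The identity I_2 has 2 columns that are the standard basis vectors e_1, …, e_2. These are linearly independent, so all 2 columns are pivots and rank(I_2) = 2.
The 2×9 zero matrix has every entry zero, so every row is the zero row and there are no pivots; rank(0) = 0.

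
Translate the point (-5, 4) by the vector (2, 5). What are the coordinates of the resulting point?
(-3, 9)

Translation by (2, 5):
x' = -5 + 2 = -3
y' = 4 + 5 = 9
Homogeneous matrix: [[1, 0, 2], [0, 1, 5], [0, 0, 1]]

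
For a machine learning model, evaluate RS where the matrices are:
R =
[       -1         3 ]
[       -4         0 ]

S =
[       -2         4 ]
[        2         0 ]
RS =
[        8        -4 ]
[        8       -16 ]

Matrix multiplication: (RS)[i][j] = sum over k of R[i][k] * S[k][j].
  (RS)[0][0] = (-1)*(-2) + (3)*(2) = 8
  (RS)[0][1] = (-1)*(4) + (3)*(0) = -4
  (RS)[1][0] = (-4)*(-2) + (0)*(2) = 8
  (RS)[1][1] = (-4)*(4) + (0)*(0) = -16
RS =
[        8        -4 ]
[        8       -16 ]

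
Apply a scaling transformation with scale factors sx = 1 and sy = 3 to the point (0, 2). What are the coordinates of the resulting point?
(0, 6)

Scaling matrix:
[[1, 0], [0, 3]]
Result: (0 × 1, 2 × 3) = (0, 6)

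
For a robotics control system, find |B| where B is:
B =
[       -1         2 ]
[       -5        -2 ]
det(B) = 12

For a 2×2 matrix [[a, b], [c, d]], det = a*d - b*c.
det(B) = (-1)*(-2) - (2)*(-5) = 2 + 10 = 12.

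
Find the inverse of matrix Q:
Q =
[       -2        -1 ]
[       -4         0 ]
det(Q) = -4
Q⁻¹ =
[        0      -1/4 ]
[       -1       1/2 ]

For a 2×2 matrix Q = [[a, b], [c, d]] with det(Q) ≠ 0, Q⁻¹ = (1/det(Q)) * [[d, -b], [-c, a]].
det(Q) = (-2)*(0) - (-1)*(-4) = 0 - 4 = -4.
Q⁻¹ = (1/-4) * [[0, 1], [4, -2]].
Dividing each entry by -4 and reducing:
Q⁻¹ =
[        0      -1/4 ]
[       -1       1/2 ]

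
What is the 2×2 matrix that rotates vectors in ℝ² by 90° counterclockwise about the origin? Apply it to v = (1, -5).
R = [[0, -1], [1, 0]]; R·v = (5, 1)

A counterclockwise rotation by angle θ in ℝ² has matrix R(θ) = [[cos θ, -sin θ], [sin θ, cos θ]].
For θ = 90°: cos θ = 0, sin θ = 1.
R(90°) = [[0, -1], [1, 0]].
R·v = [0·1 + (-1)·-5, 1·1 + 0·-5] = (5, 1).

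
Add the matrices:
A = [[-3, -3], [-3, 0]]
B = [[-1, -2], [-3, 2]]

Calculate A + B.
[[-4, -5], [-6, 2]]

Add corresponding elements:
(-3)+(-1)=-4
(-3)+(-2)=-5
(-3)+(-3)=-6
(0)+(2)=2
A + B = [[-4, -5], [-6, 2]]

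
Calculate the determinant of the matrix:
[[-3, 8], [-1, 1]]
5

For a 2×2 matrix [[a, b], [c, d]], det = ad - bc
det = (-3)(1) - (8)(-1) = -3 - -8 = 5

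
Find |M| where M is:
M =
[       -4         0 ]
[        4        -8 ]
det(M) = 32

For a 2×2 matrix [[a, b], [c, d]], det = a*d - b*c.
det(M) = (-4)*(-8) - (0)*(4) = 32 - 0 = 32.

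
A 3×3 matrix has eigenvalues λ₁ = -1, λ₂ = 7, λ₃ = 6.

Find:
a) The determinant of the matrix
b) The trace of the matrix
det = -42, trace = 12

Two standard eigenvalue identities:
- det(A) equals the product of the eigenvalues (counted with multiplicity).
- trace(A) equals the sum of the eigenvalues.
det(A) = (-1)*(7)*(6) = -42.
trace(A) = -1 + 7 + 6 = 12.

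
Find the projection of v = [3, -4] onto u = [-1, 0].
[3, 0]

The projection of v onto u is proj_u(v) = ((v·u) / (u·u)) · u.
v·u = (3)*(-1) + (-4)*(0) = -3.
u·u = (-1)*(-1) + (0)*(0) = 1.
coefficient = -3 / 1 = -3.
proj_u(v) = -3 · [-1, 0] = [3, 0].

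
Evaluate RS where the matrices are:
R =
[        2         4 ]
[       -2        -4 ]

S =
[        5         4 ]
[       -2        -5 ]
RS =
[        2       -12 ]
[       -2        12 ]

Matrix multiplication: (RS)[i][j] = sum over k of R[i][k] * S[k][j].
  (RS)[0][0] = (2)*(5) + (4)*(-2) = 2
  (RS)[0][1] = (2)*(4) + (4)*(-5) = -12
  (RS)[1][0] = (-2)*(5) + (-4)*(-2) = -2
  (RS)[1][1] = (-2)*(4) + (-4)*(-5) = 12
RS =
[        2       -12 ]
[       -2        12 ]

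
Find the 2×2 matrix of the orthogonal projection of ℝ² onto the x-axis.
[[1, 0], [0, 0]]

The orthogonal projection onto the line spanned by a nonzero vector u = (a, b) has matrix P = (u uᵀ) / (uᵀ u) = (1/(a² + b²)) · [[a², ab], [ab, b²]].
Here u = (1, 0), so a² + b² = 1 + 0 = 1.
P = (1/1) · [[1, 0], [0, 0]] = [[1, 0], [0, 0]].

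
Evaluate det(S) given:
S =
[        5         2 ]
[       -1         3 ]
det(S) = 17

For a 2×2 matrix [[a, b], [c, d]], det = a*d - b*c.
det(S) = (5)*(3) - (2)*(-1) = 15 + 2 = 17.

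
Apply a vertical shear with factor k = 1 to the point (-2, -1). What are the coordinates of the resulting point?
(-2, -3)

Shear matrix for vertical shear with factor k = 1:
[[1, 0], [1, 1]]
Result: (-2, -1) → (-2, -3)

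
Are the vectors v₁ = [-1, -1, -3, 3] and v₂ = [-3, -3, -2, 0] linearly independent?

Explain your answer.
Yes, linearly independent

Two vectors are linearly dependent iff one is a scalar multiple of the other.
No single scalar k satisfies v₂ = k·v₁ (the ratios of corresponding entries disagree), so v₁ and v₂ are linearly independent.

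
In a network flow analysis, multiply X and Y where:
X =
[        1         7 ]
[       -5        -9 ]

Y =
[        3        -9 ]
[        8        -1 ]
XY =
[       59       -16 ]
[      -87        54 ]

Matrix multiplication: (XY)[i][j] = sum over k of X[i][k] * Y[k][j].
  (XY)[0][0] = (1)*(3) + (7)*(8) = 59
  (XY)[0][1] = (1)*(-9) + (7)*(-1) = -16
  (XY)[1][0] = (-5)*(3) + (-9)*(8) = -87
  (XY)[1][1] = (-5)*(-9) + (-9)*(-1) = 54
XY =
[       59       -16 ]
[      -87        54 ]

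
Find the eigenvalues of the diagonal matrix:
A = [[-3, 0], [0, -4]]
λ₁ = -3, λ₂ = -4

The characteristic polynomial of A is det(A - λI) = (-3 - λ)(-4 - λ) = 0.
The roots are λ = -3 and λ = -4, so the eigenvalues are the diagonal entries.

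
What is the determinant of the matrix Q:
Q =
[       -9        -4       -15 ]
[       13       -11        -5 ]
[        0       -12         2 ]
det(Q) = 3182

Expand along row 0 (cofactor expansion): det(Q) = a*(e*i - f*h) - b*(d*i - f*g) + c*(d*h - e*g), where the 3×3 is [[a, b, c], [d, e, f], [g, h, i]].
Minor M_00 = (-11)*(2) - (-5)*(-12) = -22 - 60 = -82.
Minor M_01 = (13)*(2) - (-5)*(0) = 26 - 0 = 26.
Minor M_02 = (13)*(-12) - (-11)*(0) = -156 - 0 = -156.
det(Q) = (-9)*(-82) - (-4)*(26) + (-15)*(-156) = 738 + 104 + 2340 = 3182.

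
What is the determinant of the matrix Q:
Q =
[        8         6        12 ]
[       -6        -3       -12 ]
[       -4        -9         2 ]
det(Q) = -48

Expand along row 0 (cofactor expansion): det(Q) = a*(e*i - f*h) - b*(d*i - f*g) + c*(d*h - e*g), where the 3×3 is [[a, b, c], [d, e, f], [g, h, i]].
Minor M_00 = (-3)*(2) - (-12)*(-9) = -6 - 108 = -114.
Minor M_01 = (-6)*(2) - (-12)*(-4) = -12 - 48 = -60.
Minor M_02 = (-6)*(-9) - (-3)*(-4) = 54 - 12 = 42.
det(Q) = (8)*(-114) - (6)*(-60) + (12)*(42) = -912 + 360 + 504 = -48.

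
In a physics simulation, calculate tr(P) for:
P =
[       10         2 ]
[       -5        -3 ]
tr(P) = 10 - 3 = 7

The trace of a square matrix is the sum of its diagonal entries.
Diagonal entries of P: P[0][0] = 10, P[1][1] = -3.
tr(P) = 10 - 3 = 7.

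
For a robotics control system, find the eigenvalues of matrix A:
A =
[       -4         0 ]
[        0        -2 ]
λ = -4, -2

Solve det(A - λI) = 0. For a 2×2 matrix the characteristic equation is λ² - (trace)λ + det = 0.
trace(A) = a + d = -4 - 2 = -6.
det(A) = a*d - b*c = (-4)*(-2) - (0)*(0) = 8 - 0 = 8.
Characteristic equation: λ² - (-6)λ + (8) = 0.
Discriminant = (-6)² - 4*(8) = 36 - 32 = 4.
λ = (-6 ± √4) / 2 = (-6 ± 2) / 2 = -4, -2.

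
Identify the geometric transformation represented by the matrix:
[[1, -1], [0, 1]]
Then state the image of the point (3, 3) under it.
horizontal shear with factor -1; image of (3, 3) is (0, 3)

The matrix [[1, k], [0, 1]] sends (x, y) to (x + -1y, y), leaving the y-coordinate fixed: a horizontal shear.
The matrix [[1, -1], [0, 1]] represents: horizontal shear with factor -1.
Applying it to (3, 3): [1·3 + -1·3, 0·3 + 1·3] = (0, 3).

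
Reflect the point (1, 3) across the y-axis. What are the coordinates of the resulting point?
(-1, 3)

Reflection across y-axis: (1, 3) → (-1, 3)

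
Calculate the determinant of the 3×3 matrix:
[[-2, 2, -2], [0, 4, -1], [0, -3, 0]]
6

Expansion along first row:
det = -2·det([[4,-1],[-3,0]]) - 2·det([[0,-1],[0,0]]) + -2·det([[0,4],[0,-3]])
    = -2·(4·0 - -1·-3) - 2·(0·0 - -1·0) + -2·(0·-3 - 4·0)
    = -2·-3 - 2·0 + -2·0
    = 6 + 0 + 0 = 6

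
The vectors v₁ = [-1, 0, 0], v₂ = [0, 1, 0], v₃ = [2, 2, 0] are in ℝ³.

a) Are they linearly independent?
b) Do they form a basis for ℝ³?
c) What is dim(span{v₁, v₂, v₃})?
Not independent, not a basis, dim(span) = 2

Check whether v₃ can be written as a linear combination of v₁ and v₂.
v₃ = (-2)·v₁ + (2)·v₂ = [2, 2, 0], so the three vectors are linearly dependent.
Thus they do not form a basis for ℝ³, and dim(span{v₁, v₂, v₃}) = 2 (spanned by v₁ and v₂).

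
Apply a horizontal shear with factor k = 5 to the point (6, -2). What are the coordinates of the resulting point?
(-4, -2)

Shear matrix for horizontal shear with factor k = 5:
[[1, 5], [0, 1]]
Result: (6, -2) → (-4, -2)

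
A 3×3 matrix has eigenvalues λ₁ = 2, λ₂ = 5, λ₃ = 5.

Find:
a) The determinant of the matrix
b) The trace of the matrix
det = 50, trace = 12

Two standard eigenvalue identities:
- det(A) equals the product of the eigenvalues (counted with multiplicity).
- trace(A) equals the sum of the eigenvalues.
det(A) = (2)*(5)*(5) = 50.
trace(A) = 2 + 5 + 5 = 12.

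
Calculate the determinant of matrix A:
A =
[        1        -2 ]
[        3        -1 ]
det(A) = 5

For a 2×2 matrix [[a, b], [c, d]], det = a*d - b*c.
det(A) = (1)*(-1) - (-2)*(3) = -1 + 6 = 5.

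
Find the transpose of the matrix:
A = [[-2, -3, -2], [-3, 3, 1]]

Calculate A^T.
[[-2, -3], [-3, 3], [-2, 1]]

The transpose sends entry (i,j) to (j,i); rows become columns.
Row 0 of A: [-2, -3, -2] -> column 0 of A^T.
Row 1 of A: [-3, 3, 1] -> column 1 of A^T.
A^T = [[-2, -3], [-3, 3], [-2, 1]]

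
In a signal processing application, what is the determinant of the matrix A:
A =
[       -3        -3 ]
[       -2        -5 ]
det(A) = 9

For a 2×2 matrix [[a, b], [c, d]], det = a*d - b*c.
det(A) = (-3)*(-5) - (-3)*(-2) = 15 - 6 = 9.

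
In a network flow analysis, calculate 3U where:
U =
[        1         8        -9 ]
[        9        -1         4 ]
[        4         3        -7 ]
3U =
[        3        24       -27 ]
[       27        -3        12 ]
[       12         9       -21 ]

Scalar multiplication is elementwise: (3U)[i][j] = 3 * U[i][j].
  (3U)[0][0] = 3 * (1) = 3
  (3U)[0][1] = 3 * (8) = 24
  (3U)[0][2] = 3 * (-9) = -27
  (3U)[1][0] = 3 * (9) = 27
  (3U)[1][1] = 3 * (-1) = -3
  (3U)[1][2] = 3 * (4) = 12
  (3U)[2][0] = 3 * (4) = 12
  (3U)[2][1] = 3 * (3) = 9
  (3U)[2][2] = 3 * (-7) = -21
3U =
[        3        24       -27 ]
[       27        -3        12 ]
[       12         9       -21 ]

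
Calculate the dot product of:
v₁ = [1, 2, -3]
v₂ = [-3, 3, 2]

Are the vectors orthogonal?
-3, No

The dot product is the sum of products of corresponding components.
v₁·v₂ = (1)*(-3) + (2)*(3) + (-3)*(2) = -3 + 6 - 6 = -3.
Two vectors are orthogonal iff their dot product is 0; here the dot product is -3, so the vectors are not orthogonal.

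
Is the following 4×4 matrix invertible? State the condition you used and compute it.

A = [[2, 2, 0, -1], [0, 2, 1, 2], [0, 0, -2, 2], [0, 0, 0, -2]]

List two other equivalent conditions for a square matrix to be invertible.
Yes, invertible; det(A) = 16 ≠ 0. Equivalent conditions: rank(A) = 4; Ax = 0 has only the trivial solution; 0 is not an eigenvalue; the columns of A are linearly independent.

To check invertibility, compute det(A).
The given matrix is triangular, so det(A) equals the product of its diagonal entries = 16 ≠ 0.
Since det(A) ≠ 0, A is invertible.
Equivalent conditions for a square matrix A to be invertible:
- rank(A) = 4 (full rank).
- The homogeneous system Ax = 0 has only the trivial solution x = 0.
- 0 is not an eigenvalue of A.
- The columns (equivalently rows) of A are linearly independent.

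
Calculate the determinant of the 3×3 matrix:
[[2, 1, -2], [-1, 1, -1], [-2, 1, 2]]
8

Expansion along first row:
det = 2·det([[1,-1],[1,2]]) - 1·det([[-1,-1],[-2,2]]) + -2·det([[-1,1],[-2,1]])
    = 2·(1·2 - -1·1) - 1·(-1·2 - -1·-2) + -2·(-1·1 - 1·-2)
    = 2·3 - 1·-4 + -2·1
    = 6 + 4 + -2 = 8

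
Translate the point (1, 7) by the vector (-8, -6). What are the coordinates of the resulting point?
(-7, 1)

Translation by (-8, -6):
x' = 1 + -8 = -7
y' = 7 + -6 = 1
Homogeneous matrix: [[1, 0, -8], [0, 1, -6], [0, 0, 1]]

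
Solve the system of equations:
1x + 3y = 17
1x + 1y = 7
x = 2, y = 5

Use elimination (row reduction):
Equation 1: 1x + 3y = 17.
Equation 2: 1x + 1y = 7.
Multiply Eq1 by 1 and Eq2 by 1: 1x + 3y = 17;  1x + 1y = 7.
Subtract: (-2)y = -10, so y = 5.
Back-substitute into Eq1: 1x + 3*(5) = 17, so x = 2.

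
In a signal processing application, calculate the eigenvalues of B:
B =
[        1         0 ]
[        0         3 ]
λ = 1, 3

Solve det(B - λI) = 0. For a 2×2 matrix the characteristic equation is λ² - (trace)λ + det = 0.
trace(B) = a + d = 1 + 3 = 4.
det(B) = a*d - b*c = (1)*(3) - (0)*(0) = 3 - 0 = 3.
Characteristic equation: λ² - (4)λ + (3) = 0.
Discriminant = (4)² - 4*(3) = 16 - 12 = 4.
λ = (4 ± √4) / 2 = (4 ± 2) / 2 = 1, 3.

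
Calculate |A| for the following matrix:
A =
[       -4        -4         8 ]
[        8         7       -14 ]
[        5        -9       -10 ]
det(A) = -112

Expand along row 0 (cofactor expansion): det(A) = a*(e*i - f*h) - b*(d*i - f*g) + c*(d*h - e*g), where the 3×3 is [[a, b, c], [d, e, f], [g, h, i]].
Minor M_00 = (7)*(-10) - (-14)*(-9) = -70 - 126 = -196.
Minor M_01 = (8)*(-10) - (-14)*(5) = -80 + 70 = -10.
Minor M_02 = (8)*(-9) - (7)*(5) = -72 - 35 = -107.
det(A) = (-4)*(-196) - (-4)*(-10) + (8)*(-107) = 784 - 40 - 856 = -112.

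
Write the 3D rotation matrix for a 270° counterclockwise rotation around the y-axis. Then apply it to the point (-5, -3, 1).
R = [[0, 0, -1], [0, 1, 0], [1, 0, 0]]; R·(-5, -3, 1) = (-1, -3, -5)

Rotation matrix for 270° around y-axis:
cos(270°) = 0, sin(270°) = -1
R = [[0, 0, -1], [0, 1, 0], [1, 0, 0]]
Apply to (-5, -3, 1): R·[-5, -3, 1]ᵀ = (-1, -3, -5)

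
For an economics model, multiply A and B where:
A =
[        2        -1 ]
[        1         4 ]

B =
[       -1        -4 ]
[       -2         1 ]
AB =
[        0        -9 ]
[       -9         0 ]

Matrix multiplication: (AB)[i][j] = sum over k of A[i][k] * B[k][j].
  (AB)[0][0] = (2)*(-1) + (-1)*(-2) = 0
  (AB)[0][1] = (2)*(-4) + (-1)*(1) = -9
  (AB)[1][0] = (1)*(-1) + (4)*(-2) = -9
  (AB)[1][1] = (1)*(-4) + (4)*(1) = 0
AB =
[        0        -9 ]
[       -9         0 ]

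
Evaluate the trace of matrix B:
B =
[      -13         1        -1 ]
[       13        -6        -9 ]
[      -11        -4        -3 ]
tr(B) = -13 - 6 - 3 = -22

The trace of a square matrix is the sum of its diagonal entries.
Diagonal entries of B: B[0][0] = -13, B[1][1] = -6, B[2][2] = -3.
tr(B) = -13 - 6 - 3 = -22.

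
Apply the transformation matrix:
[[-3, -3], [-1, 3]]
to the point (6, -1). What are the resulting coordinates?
(-15, -9)

Matrix multiplication:
[[-3, -3], [-1, 3]] × [6, -1]ᵀ
= [-3×6 + -3×-1, -1×6 + 3×-1]ᵀ
= [-15.0000, -9.0000]ᵀ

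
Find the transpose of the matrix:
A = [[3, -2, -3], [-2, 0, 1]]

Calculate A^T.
[[3, -2], [-2, 0], [-3, 1]]

The transpose sends entry (i,j) to (j,i); rows become columns.
Row 0 of A: [3, -2, -3] -> column 0 of A^T.
Row 1 of A: [-2, 0, 1] -> column 1 of A^T.
A^T = [[3, -2], [-2, 0], [-3, 1]]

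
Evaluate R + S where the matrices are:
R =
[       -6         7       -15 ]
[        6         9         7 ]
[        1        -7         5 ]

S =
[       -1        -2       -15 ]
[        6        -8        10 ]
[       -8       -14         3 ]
R + S =
[       -7         5       -30 ]
[       12         1        17 ]
[       -7       -21         8 ]

Matrix addition is elementwise: (R+S)[i][j] = R[i][j] + S[i][j].
  (R+S)[0][0] = (-6) + (-1) = -7
  (R+S)[0][1] = (7) + (-2) = 5
  (R+S)[0][2] = (-15) + (-15) = -30
  (R+S)[1][0] = (6) + (6) = 12
  (R+S)[1][1] = (9) + (-8) = 1
  (R+S)[1][2] = (7) + (10) = 17
  (R+S)[2][0] = (1) + (-8) = -7
  (R+S)[2][1] = (-7) + (-14) = -21
  (R+S)[2][2] = (5) + (3) = 8
R + S =
[       -7         5       -30 ]
[       12         1        17 ]
[       -7       -21         8 ]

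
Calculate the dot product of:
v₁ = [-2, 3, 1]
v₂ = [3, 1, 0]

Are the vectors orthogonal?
-3, No

The dot product is the sum of products of corresponding components.
v₁·v₂ = (-2)*(3) + (3)*(1) + (1)*(0) = -6 + 3 + 0 = -3.
Two vectors are orthogonal iff their dot product is 0; here the dot product is -3, so the vectors are not orthogonal.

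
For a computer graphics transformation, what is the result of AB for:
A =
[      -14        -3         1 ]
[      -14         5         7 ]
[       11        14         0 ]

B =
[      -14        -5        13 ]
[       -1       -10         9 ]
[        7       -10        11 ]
AB =
[      206        90      -198 ]
[      240       -50       -60 ]
[     -168      -195       269 ]

Matrix multiplication: (AB)[i][j] = sum over k of A[i][k] * B[k][j].
  (AB)[0][0] = (-14)*(-14) + (-3)*(-1) + (1)*(7) = 206
  (AB)[0][1] = (-14)*(-5) + (-3)*(-10) + (1)*(-10) = 90
  (AB)[0][2] = (-14)*(13) + (-3)*(9) + (1)*(11) = -198
  (AB)[1][0] = (-14)*(-14) + (5)*(-1) + (7)*(7) = 240
  (AB)[1][1] = (-14)*(-5) + (5)*(-10) + (7)*(-10) = -50
  (AB)[1][2] = (-14)*(13) + (5)*(9) + (7)*(11) = -60
  (AB)[2][0] = (11)*(-14) + (14)*(-1) + (0)*(7) = -168
  (AB)[2][1] = (11)*(-5) + (14)*(-10) + (0)*(-10) = -195
  (AB)[2][2] = (11)*(13) + (14)*(9) + (0)*(11) = 269
AB =
[      206        90      -198 ]
[      240       -50       -60 ]
[     -168      -195       269 ]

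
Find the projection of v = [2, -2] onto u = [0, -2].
[0, -2]

The projection of v onto u is proj_u(v) = ((v·u) / (u·u)) · u.
v·u = (2)*(0) + (-2)*(-2) = 4.
u·u = (0)*(0) + (-2)*(-2) = 4.
coefficient = 4 / 4 = 1.
proj_u(v) = 1 · [0, -2] = [0, -2].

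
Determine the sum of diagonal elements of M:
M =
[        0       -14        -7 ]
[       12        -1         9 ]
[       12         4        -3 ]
tr(M) = 0 - 1 - 3 = -4

The trace of a square matrix is the sum of its diagonal entries.
Diagonal entries of M: M[0][0] = 0, M[1][1] = -1, M[2][2] = -3.
tr(M) = 0 - 1 - 3 = -4.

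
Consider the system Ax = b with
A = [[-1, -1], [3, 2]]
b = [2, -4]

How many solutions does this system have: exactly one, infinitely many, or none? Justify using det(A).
Exactly one solution

Compute det(A) = (-1)*(2) - (-1)*(3) = 1.
Because det(A) ≠ 0, A is invertible and Ax = b has a unique solution for every b (here x = A⁻¹ b).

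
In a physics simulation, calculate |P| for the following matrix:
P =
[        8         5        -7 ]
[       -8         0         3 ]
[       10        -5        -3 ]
det(P) = -130

Expand along row 0 (cofactor expansion): det(P) = a*(e*i - f*h) - b*(d*i - f*g) + c*(d*h - e*g), where the 3×3 is [[a, b, c], [d, e, f], [g, h, i]].
Minor M_00 = (0)*(-3) - (3)*(-5) = 0 + 15 = 15.
Minor M_01 = (-8)*(-3) - (3)*(10) = 24 - 30 = -6.
Minor M_02 = (-8)*(-5) - (0)*(10) = 40 - 0 = 40.
det(P) = (8)*(15) - (5)*(-6) + (-7)*(40) = 120 + 30 - 280 = -130.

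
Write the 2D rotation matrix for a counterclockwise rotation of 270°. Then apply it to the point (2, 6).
R = [[0, 1], [-1, 0]]; R·(2, 6) = (6, -2)

Rotation matrix formula: R(θ) = [[cos θ, -sin θ], [sin θ, cos θ]]
For θ = 270°:
cos(270°) = 0
sin(270°) = -1
R = [[0, 1], [-1, 0]]
Apply to (2, 6): [0·2 + (1)·6, -1·2 + 0·6] = (6, -2)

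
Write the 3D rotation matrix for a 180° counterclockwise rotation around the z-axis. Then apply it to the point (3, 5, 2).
R = [[-1, 0, 0], [0, -1, 0], [0, 0, 1]]; R·(3, 5, 2) = (-3, -5, 2)

Rotation matrix for 180° around z-axis:
cos(180°) = -1, sin(180°) = 0
R = [[-1, 0, 0], [0, -1, 0], [0, 0, 1]]
Apply to (3, 5, 2): R·[3, 5, 2]ᵀ = (-3, -5, 2)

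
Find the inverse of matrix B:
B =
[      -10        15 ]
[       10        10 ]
det(B) = -250
B⁻¹ =
[    -1/25      3/50 ]
[     1/25      1/25 ]

For a 2×2 matrix B = [[a, b], [c, d]] with det(B) ≠ 0, B⁻¹ = (1/det(B)) * [[d, -b], [-c, a]].
det(B) = (-10)*(10) - (15)*(10) = -100 - 150 = -250.
B⁻¹ = (1/-250) * [[10, -15], [-10, -10]].
Dividing each entry by -250 and reducing:
B⁻¹ =
[    -1/25      3/50 ]
[     1/25      1/25 ]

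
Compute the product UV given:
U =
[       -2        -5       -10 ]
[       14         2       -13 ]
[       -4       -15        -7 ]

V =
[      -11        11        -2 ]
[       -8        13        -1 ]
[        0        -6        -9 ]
UV =
[       62       -27        99 ]
[     -170       258        87 ]
[      164      -197        86 ]

Matrix multiplication: (UV)[i][j] = sum over k of U[i][k] * V[k][j].
  (UV)[0][0] = (-2)*(-11) + (-5)*(-8) + (-10)*(0) = 62
  (UV)[0][1] = (-2)*(11) + (-5)*(13) + (-10)*(-6) = -27
  (UV)[0][2] = (-2)*(-2) + (-5)*(-1) + (-10)*(-9) = 99
  (UV)[1][0] = (14)*(-11) + (2)*(-8) + (-13)*(0) = -170
  (UV)[1][1] = (14)*(11) + (2)*(13) + (-13)*(-6) = 258
  (UV)[1][2] = (14)*(-2) + (2)*(-1) + (-13)*(-9) = 87
  (UV)[2][0] = (-4)*(-11) + (-15)*(-8) + (-7)*(0) = 164
  (UV)[2][1] = (-4)*(11) + (-15)*(13) + (-7)*(-6) = -197
  (UV)[2][2] = (-4)*(-2) + (-15)*(-1) + (-7)*(-9) = 86
UV =
[       62       -27        99 ]
[     -170       258        87 ]
[      164      -197        86 ]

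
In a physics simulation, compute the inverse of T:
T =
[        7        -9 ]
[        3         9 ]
det(T) = 90
T⁻¹ =
[     1/10      1/10 ]
[    -1/30      7/90 ]

For a 2×2 matrix T = [[a, b], [c, d]] with det(T) ≠ 0, T⁻¹ = (1/det(T)) * [[d, -b], [-c, a]].
det(T) = (7)*(9) - (-9)*(3) = 63 + 27 = 90.
T⁻¹ = (1/90) * [[9, 9], [-3, 7]].
Dividing each entry by 90 and reducing:
T⁻¹ =
[     1/10      1/10 ]
[    -1/30      7/90 ]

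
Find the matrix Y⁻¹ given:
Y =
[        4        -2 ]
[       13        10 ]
det(Y) = 66
Y⁻¹ =
[     5/33      1/33 ]
[   -13/66      2/33 ]

For a 2×2 matrix Y = [[a, b], [c, d]] with det(Y) ≠ 0, Y⁻¹ = (1/det(Y)) * [[d, -b], [-c, a]].
det(Y) = (4)*(10) - (-2)*(13) = 40 + 26 = 66.
Y⁻¹ = (1/66) * [[10, 2], [-13, 4]].
Dividing each entry by 66 and reducing:
Y⁻¹ =
[     5/33      1/33 ]
[   -13/66      2/33 ]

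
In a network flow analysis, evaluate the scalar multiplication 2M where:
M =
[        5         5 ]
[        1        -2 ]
2M =
[       10        10 ]
[        2        -4 ]

Scalar multiplication is elementwise: (2M)[i][j] = 2 * M[i][j].
  (2M)[0][0] = 2 * (5) = 10
  (2M)[0][1] = 2 * (5) = 10
  (2M)[1][0] = 2 * (1) = 2
  (2M)[1][1] = 2 * (-2) = -4
2M =
[       10        10 ]
[        2        -4 ]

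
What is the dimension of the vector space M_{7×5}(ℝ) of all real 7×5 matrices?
Dimension = 35

A real 7×5 matrix is determined by its 7·5 = 35 independent entries.
A standard basis is {E_ij : 1 ≤ i ≤ 7, 1 ≤ j ≤ 5}, where E_ij has a 1 in position (i, j) and 0 elsewhere — there are 35 such matrices, and they are linearly independent and span M_{7×5}(ℝ).
Therefore dim(M_{7×5}(ℝ)) = 35.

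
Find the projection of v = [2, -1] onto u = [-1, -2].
[0, 0]

The projection of v onto u is proj_u(v) = ((v·u) / (u·u)) · u.
v·u = (2)*(-1) + (-1)*(-2) = 0.
u·u = (-1)*(-1) + (-2)*(-2) = 5.
coefficient = 0 / 5 = 0.
proj_u(v) = 0 · [-1, -2] = [0, 0].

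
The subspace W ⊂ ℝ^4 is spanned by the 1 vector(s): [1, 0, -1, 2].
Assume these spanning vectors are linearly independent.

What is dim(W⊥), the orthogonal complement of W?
dim(W⊥) = 3

For any subspace W of ℝ^n, dim(W) + dim(W⊥) = n (the whole-space dimension).
Here the given 1 vectors are linearly independent, so dim(W) = 1.
Thus dim(W⊥) = n - dim(W) = 4 - 1 = 3.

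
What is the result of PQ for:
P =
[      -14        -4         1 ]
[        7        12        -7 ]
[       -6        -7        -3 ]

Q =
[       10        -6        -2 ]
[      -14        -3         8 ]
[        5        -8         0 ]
PQ =
[      -79        88        -4 ]
[     -133       -22        82 ]
[       23        81       -44 ]

Matrix multiplication: (PQ)[i][j] = sum over k of P[i][k] * Q[k][j].
  (PQ)[0][0] = (-14)*(10) + (-4)*(-14) + (1)*(5) = -79
  (PQ)[0][1] = (-14)*(-6) + (-4)*(-3) + (1)*(-8) = 88
  (PQ)[0][2] = (-14)*(-2) + (-4)*(8) + (1)*(0) = -4
  (PQ)[1][0] = (7)*(10) + (12)*(-14) + (-7)*(5) = -133
  (PQ)[1][1] = (7)*(-6) + (12)*(-3) + (-7)*(-8) = -22
  (PQ)[1][2] = (7)*(-2) + (12)*(8) + (-7)*(0) = 82
  (PQ)[2][0] = (-6)*(10) + (-7)*(-14) + (-3)*(5) = 23
  (PQ)[2][1] = (-6)*(-6) + (-7)*(-3) + (-3)*(-8) = 81
  (PQ)[2][2] = (-6)*(-2) + (-7)*(8) + (-3)*(0) = -44
PQ =
[      -79        88        -4 ]
[     -133       -22        82 ]
[       23        81       -44 ]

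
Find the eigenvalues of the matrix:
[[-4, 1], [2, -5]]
λ = -6 and λ = -3

Characteristic equation: det(A - λI) = 0
λ² - (trace)λ + (det) = 0
λ² - (-9)λ + (18) = 0
λ² + 9λ + 18 = 0
Solving: λ = -6, -3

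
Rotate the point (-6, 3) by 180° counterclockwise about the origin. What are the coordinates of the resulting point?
(6, -3)

Rotation matrix R(θ) = [[cos θ, -sin θ], [sin θ, cos θ]]; for θ = 180°:
R = [[-1, 0], [0, -1]]
Result: R × [-6, 3]ᵀ = [-1·-6 + (0)·3, 0·-6 + (-1)·3]ᵀ = (6, -3)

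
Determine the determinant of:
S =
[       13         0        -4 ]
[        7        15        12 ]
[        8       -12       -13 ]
det(S) = 153

Expand along row 0 (cofactor expansion): det(S) = a*(e*i - f*h) - b*(d*i - f*g) + c*(d*h - e*g), where the 3×3 is [[a, b, c], [d, e, f], [g, h, i]].
Minor M_00 = (15)*(-13) - (12)*(-12) = -195 + 144 = -51.
Minor M_01 = (7)*(-13) - (12)*(8) = -91 - 96 = -187.
Minor M_02 = (7)*(-12) - (15)*(8) = -84 - 120 = -204.
det(S) = (13)*(-51) - (0)*(-187) + (-4)*(-204) = -663 + 0 + 816 = 153.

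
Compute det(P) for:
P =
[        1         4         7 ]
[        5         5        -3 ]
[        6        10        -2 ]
det(P) = 128

Expand along row 0 (cofactor expansion): det(P) = a*(e*i - f*h) - b*(d*i - f*g) + c*(d*h - e*g), where the 3×3 is [[a, b, c], [d, e, f], [g, h, i]].
Minor M_00 = (5)*(-2) - (-3)*(10) = -10 + 30 = 20.
Minor M_01 = (5)*(-2) - (-3)*(6) = -10 + 18 = 8.
Minor M_02 = (5)*(10) - (5)*(6) = 50 - 30 = 20.
det(P) = (1)*(20) - (4)*(8) + (7)*(20) = 20 - 32 + 140 = 128.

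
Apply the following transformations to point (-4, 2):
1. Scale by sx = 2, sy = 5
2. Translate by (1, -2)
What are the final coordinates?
(-7, 8)

Step 1: Scale (-4, 2) by (sx, sy) = (2, 5) → (-8, 10)
Step 2: Translate by (1, -2) → (-7, 8)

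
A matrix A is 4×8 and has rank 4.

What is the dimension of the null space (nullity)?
4

The rank-nullity theorem for an m×n matrix states:
rank(A) + nullity(A) = n (the number of columns).
Here n = 8 and rank(A) = 4, so nullity(A) = 8 - 4 = 4.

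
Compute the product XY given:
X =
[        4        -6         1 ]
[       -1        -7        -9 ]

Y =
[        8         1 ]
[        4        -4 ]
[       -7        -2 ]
XY =
[        1        26 ]
[       27        45 ]

Matrix multiplication: (XY)[i][j] = sum over k of X[i][k] * Y[k][j].
  (XY)[0][0] = (4)*(8) + (-6)*(4) + (1)*(-7) = 1
  (XY)[0][1] = (4)*(1) + (-6)*(-4) + (1)*(-2) = 26
  (XY)[1][0] = (-1)*(8) + (-7)*(4) + (-9)*(-7) = 27
  (XY)[1][1] = (-1)*(1) + (-7)*(-4) + (-9)*(-2) = 45
XY =
[        1        26 ]
[       27        45 ]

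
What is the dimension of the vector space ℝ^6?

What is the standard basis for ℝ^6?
Dimension = 6; standard basis = {e_1, e_2, e_3, …, e_6}

ℝ^6 is the space of 6-tuples of real numbers; its dimension is 6.
The standard basis consists of 6 vectors: e_1, e_2, e_3, …, e_6, where e_i is the vector with 1 in position i and 0 elsewhere.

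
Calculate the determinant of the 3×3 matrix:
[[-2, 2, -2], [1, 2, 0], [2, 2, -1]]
10

Expansion along first row:
det = -2·det([[2,0],[2,-1]]) - 2·det([[1,0],[2,-1]]) + -2·det([[1,2],[2,2]])
    = -2·(2·-1 - 0·2) - 2·(1·-1 - 0·2) + -2·(1·2 - 2·2)
    = -2·-2 - 2·-1 + -2·-2
    = 4 + 2 + 4 = 10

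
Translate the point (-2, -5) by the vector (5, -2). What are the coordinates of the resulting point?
(3, -7)

Translation by (5, -2):
x' = -2 + 5 = 3
y' = -5 + -2 = -7
Homogeneous matrix: [[1, 0, 5], [0, 1, -2], [0, 0, 1]]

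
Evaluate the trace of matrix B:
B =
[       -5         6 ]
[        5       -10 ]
tr(B) = -5 - 10 = -15

The trace of a square matrix is the sum of its diagonal entries.
Diagonal entries of B: B[0][0] = -5, B[1][1] = -10.
tr(B) = -5 - 10 = -15.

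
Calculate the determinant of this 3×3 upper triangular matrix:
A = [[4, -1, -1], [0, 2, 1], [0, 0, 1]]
8

The determinant of a triangular matrix is the product of its diagonal entries (the off-diagonal entries above the diagonal do not affect it).
det(A) = (4) * (2) * (1) = 8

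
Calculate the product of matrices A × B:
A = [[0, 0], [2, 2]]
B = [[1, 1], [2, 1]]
[[0, 0], [6, 4]]

Matrix multiplication:
C[0][0] = 0×1 + 0×2 = 0
C[0][1] = 0×1 + 0×1 = 0
C[1][0] = 2×1 + 2×2 = 6
C[1][1] = 2×1 + 2×1 = 4
Result: [[0, 0], [6, 4]]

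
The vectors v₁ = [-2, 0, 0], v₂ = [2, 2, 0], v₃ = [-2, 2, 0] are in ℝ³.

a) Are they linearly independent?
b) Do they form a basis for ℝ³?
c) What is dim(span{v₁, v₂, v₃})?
Not independent, not a basis, dim(span) = 2

Check whether v₃ can be written as a linear combination of v₁ and v₂.
v₃ = (2)·v₁ + (1)·v₂ = [-2, 2, 0], so the three vectors are linearly dependent.
Thus they do not form a basis for ℝ³, and dim(span{v₁, v₂, v₃}) = 2 (spanned by v₁ and v₂).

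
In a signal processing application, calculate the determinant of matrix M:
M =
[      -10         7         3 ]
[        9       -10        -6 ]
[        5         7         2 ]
det(M) = -217

Expand along row 0 (cofactor expansion): det(M) = a*(e*i - f*h) - b*(d*i - f*g) + c*(d*h - e*g), where the 3×3 is [[a, b, c], [d, e, f], [g, h, i]].
Minor M_00 = (-10)*(2) - (-6)*(7) = -20 + 42 = 22.
Minor M_01 = (9)*(2) - (-6)*(5) = 18 + 30 = 48.
Minor M_02 = (9)*(7) - (-10)*(5) = 63 + 50 = 113.
det(M) = (-10)*(22) - (7)*(48) + (3)*(113) = -220 - 336 + 339 = -217.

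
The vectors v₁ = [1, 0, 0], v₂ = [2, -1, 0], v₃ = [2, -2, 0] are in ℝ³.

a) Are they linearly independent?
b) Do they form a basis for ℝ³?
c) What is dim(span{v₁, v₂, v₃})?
Not independent, not a basis, dim(span) = 2

Check whether v₃ can be written as a linear combination of v₁ and v₂.
v₃ = (-2)·v₁ + (2)·v₂ = [2, -2, 0], so the three vectors are linearly dependent.
Thus they do not form a basis for ℝ³, and dim(span{v₁, v₂, v₃}) = 2 (spanned by v₁ and v₂).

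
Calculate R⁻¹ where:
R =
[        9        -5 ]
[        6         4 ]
det(R) = 66
R⁻¹ =
[     2/33      5/66 ]
[    -1/11      3/22 ]

For a 2×2 matrix R = [[a, b], [c, d]] with det(R) ≠ 0, R⁻¹ = (1/det(R)) * [[d, -b], [-c, a]].
det(R) = (9)*(4) - (-5)*(6) = 36 + 30 = 66.
R⁻¹ = (1/66) * [[4, 5], [-6, 9]].
Dividing each entry by 66 and reducing:
R⁻¹ =
[     2/33      5/66 ]
[    -1/11      3/22 ]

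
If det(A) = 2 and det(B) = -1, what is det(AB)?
-2

Use the multiplicative property of determinants: det(AB) = det(A)*det(B).
det(AB) = (2)*(-1) = -2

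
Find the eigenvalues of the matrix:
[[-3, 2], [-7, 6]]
λ = -1 and λ = 4

Characteristic equation: det(A - λI) = 0
λ² - (trace)λ + (det) = 0
λ² - (3)λ + (-4) = 0
λ² - 3λ - 4 = 0
Solving: λ = -1, 4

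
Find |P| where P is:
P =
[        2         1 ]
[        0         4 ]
det(P) = 8

For a 2×2 matrix [[a, b], [c, d]], det = a*d - b*c.
det(P) = (2)*(4) - (1)*(0) = 8 - 0 = 8.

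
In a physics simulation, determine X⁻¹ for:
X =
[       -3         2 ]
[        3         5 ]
det(X) = -21
X⁻¹ =
[    -5/21      2/21 ]
[      1/7       1/7 ]

For a 2×2 matrix X = [[a, b], [c, d]] with det(X) ≠ 0, X⁻¹ = (1/det(X)) * [[d, -b], [-c, a]].
det(X) = (-3)*(5) - (2)*(3) = -15 - 6 = -21.
X⁻¹ = (1/-21) * [[5, -2], [-3, -3]].
Dividing each entry by -21 and reducing:
X⁻¹ =
[    -5/21      2/21 ]
[      1/7       1/7 ]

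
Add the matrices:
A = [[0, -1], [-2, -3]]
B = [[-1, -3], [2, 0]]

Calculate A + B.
[[-1, -4], [0, -3]]

Add corresponding elements:
(0)+(-1)=-1
(-1)+(-3)=-4
(-2)+(2)=0
(-3)+(0)=-3
A + B = [[-1, -4], [0, -3]]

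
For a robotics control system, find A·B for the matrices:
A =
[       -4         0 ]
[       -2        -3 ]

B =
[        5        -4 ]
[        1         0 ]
AB =
[      -20        16 ]
[      -13         8 ]

Matrix multiplication: (AB)[i][j] = sum over k of A[i][k] * B[k][j].
  (AB)[0][0] = (-4)*(5) + (0)*(1) = -20
  (AB)[0][1] = (-4)*(-4) + (0)*(0) = 16
  (AB)[1][0] = (-2)*(5) + (-3)*(1) = -13
  (AB)[1][1] = (-2)*(-4) + (-3)*(0) = 8
AB =
[      -20        16 ]
[      -13         8 ]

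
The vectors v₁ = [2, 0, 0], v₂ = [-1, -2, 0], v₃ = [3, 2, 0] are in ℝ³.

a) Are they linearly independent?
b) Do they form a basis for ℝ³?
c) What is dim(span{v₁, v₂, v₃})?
Not independent, not a basis, dim(span) = 2

Check whether v₃ can be written as a linear combination of v₁ and v₂.
v₃ = (1)·v₁ + (-1)·v₂ = [3, 2, 0], so the three vectors are linearly dependent.
Thus they do not form a basis for ℝ³, and dim(span{v₁, v₂, v₃}) = 2 (spanned by v₁ and v₂).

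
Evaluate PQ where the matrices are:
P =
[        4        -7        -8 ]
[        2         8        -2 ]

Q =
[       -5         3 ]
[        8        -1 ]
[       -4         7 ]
PQ =
[      -44       -37 ]
[       62       -16 ]

Matrix multiplication: (PQ)[i][j] = sum over k of P[i][k] * Q[k][j].
  (PQ)[0][0] = (4)*(-5) + (-7)*(8) + (-8)*(-4) = -44
  (PQ)[0][1] = (4)*(3) + (-7)*(-1) + (-8)*(7) = -37
  (PQ)[1][0] = (2)*(-5) + (8)*(8) + (-2)*(-4) = 62
  (PQ)[1][1] = (2)*(3) + (8)*(-1) + (-2)*(7) = -16
PQ =
[      -44       -37 ]
[       62       -16 ]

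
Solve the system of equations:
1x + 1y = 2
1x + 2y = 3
x = 1, y = 1

Use elimination (row reduction):
Equation 1: 1x + 1y = 2.
Equation 2: 1x + 2y = 3.
Multiply Eq1 by 1 and Eq2 by 1: 1x + 1y = 2;  1x + 2y = 3.
Subtract: (1)y = 1, so y = 1.
Back-substitute into Eq1: 1x + 1*(1) = 2, so x = 1.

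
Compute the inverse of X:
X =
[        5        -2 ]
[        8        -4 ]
det(X) = -4
X⁻¹ =
[        1      -1/2 ]
[        2      -5/4 ]

For a 2×2 matrix X = [[a, b], [c, d]] with det(X) ≠ 0, X⁻¹ = (1/det(X)) * [[d, -b], [-c, a]].
det(X) = (5)*(-4) - (-2)*(8) = -20 + 16 = -4.
X⁻¹ = (1/-4) * [[-4, 2], [-8, 5]].
Dividing each entry by -4 and reducing:
X⁻¹ =
[        1      -1/2 ]
[        2      -5/4 ]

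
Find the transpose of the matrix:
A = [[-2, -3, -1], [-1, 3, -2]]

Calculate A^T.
[[-2, -1], [-3, 3], [-1, -2]]

The transpose sends entry (i,j) to (j,i); rows become columns.
Row 0 of A: [-2, -3, -1] -> column 0 of A^T.
Row 1 of A: [-1, 3, -2] -> column 1 of A^T.
A^T = [[-2, -1], [-3, 3], [-1, -2]]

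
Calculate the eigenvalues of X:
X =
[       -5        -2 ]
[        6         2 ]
λ = -2, -1

Solve det(X - λI) = 0. For a 2×2 matrix the characteristic equation is λ² - (trace)λ + det = 0.
trace(X) = a + d = -5 + 2 = -3.
det(X) = a*d - b*c = (-5)*(2) - (-2)*(6) = -10 + 12 = 2.
Characteristic equation: λ² - (-3)λ + (2) = 0.
Discriminant = (-3)² - 4*(2) = 9 - 8 = 1.
λ = (-3 ± √1) / 2 = (-3 ± 1) / 2 = -2, -1.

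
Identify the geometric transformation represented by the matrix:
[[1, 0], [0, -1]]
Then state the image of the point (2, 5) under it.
reflection across the x-axis; image of (2, 5) is (2, -5)

This is a symmetric orthogonal matrix with determinant -1, which characterizes a reflection in ℝ².
The matrix [[1, 0], [0, -1]] represents: reflection across the x-axis.
Applying it to (2, 5): [1·2 + 0·5, 0·2 + -1·5] = (2, -5).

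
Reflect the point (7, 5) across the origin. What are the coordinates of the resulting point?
(-7, -5)

Reflection across origin: (7, 5) → (-7, -5)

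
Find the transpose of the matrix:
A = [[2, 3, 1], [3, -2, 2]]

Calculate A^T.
[[2, 3], [3, -2], [1, 2]]

The transpose sends entry (i,j) to (j,i); rows become columns.
Row 0 of A: [2, 3, 1] -> column 0 of A^T.
Row 1 of A: [3, -2, 2] -> column 1 of A^T.
A^T = [[2, 3], [3, -2], [1, 2]]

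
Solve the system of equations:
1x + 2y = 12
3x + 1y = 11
x = 2, y = 5

Use elimination (row reduction):
Equation 1: 1x + 2y = 12.
Equation 2: 3x + 1y = 11.
Multiply Eq1 by 3 and Eq2 by 1: 3x + 6y = 36;  3x + 1y = 11.
Subtract: (-5)y = -25, so y = 5.
Back-substitute into Eq1: 1x + 2*(5) = 12, so x = 2.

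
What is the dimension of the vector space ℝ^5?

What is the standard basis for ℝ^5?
Dimension = 5; standard basis = {e_1, e_2, e_3, e_4, e_5}

ℝ^5 is the space of 5-tuples of real numbers; its dimension is 5.
The standard basis consists of 5 vectors: e_1, e_2, e_3, e_4, e_5, where e_i is the vector with 1 in position i and 0 elsewhere.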